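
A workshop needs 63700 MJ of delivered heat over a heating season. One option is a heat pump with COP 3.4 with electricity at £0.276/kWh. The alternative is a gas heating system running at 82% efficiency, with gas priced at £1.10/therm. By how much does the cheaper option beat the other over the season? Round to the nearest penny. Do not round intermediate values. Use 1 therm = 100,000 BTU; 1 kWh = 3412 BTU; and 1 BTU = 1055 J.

£626.54

Heat load = 63700 MJ = 63,700,000,000 J / 1055 = 60,379,147 BTU
Gas: input = 60,379,147 / 0.82 = 73,633,106 BTU = 736.3 therm → 736.3 × £1.10 = £809.96
Heat pump: 60,379,147 BTU / 3412 = 17,700 kWh heat; / 3.4 = 5,205 kWh in → × £0.276 = £1,436.51
Difference = |£809.96 − £1,436.51| = £626.54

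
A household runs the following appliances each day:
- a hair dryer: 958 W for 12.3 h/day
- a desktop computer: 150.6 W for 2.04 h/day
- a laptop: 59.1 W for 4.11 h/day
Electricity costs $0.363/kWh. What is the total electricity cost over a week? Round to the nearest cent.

hair dryer: 958 W × 12.3 h × 7 d = 82,484 Wh = 82.48 kWh
desktop computer: 150.6 W × 2.04 h × 7 d = 2,151 Wh = 2.151 kWh
laptop: 59.1 W × 4.11 h × 7 d = 1,700 Wh = 1.7 kWh
Total energy = 82.48 + 2.151 + 1.7 = 86.33 kWh
Cost = 86.33 kWh × $0.363 = $31.34

$31.34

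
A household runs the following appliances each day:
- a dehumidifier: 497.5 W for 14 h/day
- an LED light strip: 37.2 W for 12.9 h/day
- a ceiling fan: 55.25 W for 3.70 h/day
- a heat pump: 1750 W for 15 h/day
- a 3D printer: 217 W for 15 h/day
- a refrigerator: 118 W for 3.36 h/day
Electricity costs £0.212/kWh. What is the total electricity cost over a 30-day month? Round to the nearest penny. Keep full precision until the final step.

£238.82

dehumidifier: 497.5 W × 14 h × 30 d = 208,950 Wh = 208.9 kWh
LED light strip: 37.2 W × 12.9 h × 30 d = 14,396 Wh = 14.4 kWh
ceiling fan: 55.25 W × 3.70 h × 30 d = 6,133 Wh = 6.133 kWh
heat pump: 1750 W × 15 h × 30 d = 787,500 Wh = 787.5 kWh
3D printer: 217 W × 15 h × 30 d = 97,650 Wh = 97.65 kWh
refrigerator: 118 W × 3.36 h × 30 d = 11,894 Wh = 11.89 kWh
Total energy = 208.9 + 14.4 + 6.133 + 787.5 + 97.65 + 11.89 = 1,127 kWh
Cost = 1,127 kWh × £0.212 = £238.82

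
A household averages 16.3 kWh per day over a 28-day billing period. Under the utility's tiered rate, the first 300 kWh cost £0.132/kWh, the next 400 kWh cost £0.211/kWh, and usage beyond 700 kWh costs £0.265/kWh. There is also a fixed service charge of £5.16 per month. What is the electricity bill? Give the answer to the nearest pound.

Usage = 16.3 kWh/day × 28 days = 456.4 kWh
First 300 kWh × £0.132 = £39.60
Next 156.4 kWh × £0.211 = £33.00
Remaining tier: 0 kWh (not reached)
Energy charge = £72.60; + service £5.16 = £77.76 ≈ £78

£78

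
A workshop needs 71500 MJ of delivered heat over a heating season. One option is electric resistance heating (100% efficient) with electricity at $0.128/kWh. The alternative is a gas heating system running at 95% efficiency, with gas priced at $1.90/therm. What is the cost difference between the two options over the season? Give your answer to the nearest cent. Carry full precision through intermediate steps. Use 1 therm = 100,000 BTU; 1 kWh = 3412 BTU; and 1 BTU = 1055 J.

$1187.01

Heat load = 71500 MJ = 71,500,000,000 J / 1055 = 67,772,512 BTU
Gas: input = 67,772,512 / 0.95 = 71,339,486 BTU = 713.4 therm → 713.4 × $1.90 = $1,355.45
Electric: 67,772,512 BTU / 3412 = 19,860 kWh → × $0.128 = $2,542.46
Difference = |$1,355.45 − $2,542.46| = $1,187.01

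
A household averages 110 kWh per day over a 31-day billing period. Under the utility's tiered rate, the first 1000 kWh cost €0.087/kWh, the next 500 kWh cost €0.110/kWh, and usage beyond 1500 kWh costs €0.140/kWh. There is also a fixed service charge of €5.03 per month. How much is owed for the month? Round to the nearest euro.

Usage = 110 kWh/day × 31 days = 3410 kWh
First 1000 kWh × €0.087 = €87.00
Next 500 kWh × €0.110 = €55.00
Remaining 1910 kWh × €0.140 = €267.40
Energy charge = €409.40; + service €5.03 = €414.43 ≈ €414

€414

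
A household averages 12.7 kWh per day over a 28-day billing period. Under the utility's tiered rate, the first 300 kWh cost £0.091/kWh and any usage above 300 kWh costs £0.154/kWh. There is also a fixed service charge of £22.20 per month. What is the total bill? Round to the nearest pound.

£58

Usage = 12.7 kWh/day × 28 days = 355.6 kWh
First 300 kWh × £0.091 = £27.30
Remaining 55.6 kWh × £0.154 = £8.56
Energy charge = £35.86; + service £22.20 = £58.06 ≈ £58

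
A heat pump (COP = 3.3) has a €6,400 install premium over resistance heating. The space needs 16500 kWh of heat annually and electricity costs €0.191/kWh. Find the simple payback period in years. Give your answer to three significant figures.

Resistance: 16500 kWh × €0.191 = €3,151.50/yr
Heat pump: 16500 / 3.3 = 5000 kWh in → × €0.191 = €955.00/yr
Annual savings = €2,196.50
Payback = €6,400 / €2,196.50 = 2.91 years

2.91 years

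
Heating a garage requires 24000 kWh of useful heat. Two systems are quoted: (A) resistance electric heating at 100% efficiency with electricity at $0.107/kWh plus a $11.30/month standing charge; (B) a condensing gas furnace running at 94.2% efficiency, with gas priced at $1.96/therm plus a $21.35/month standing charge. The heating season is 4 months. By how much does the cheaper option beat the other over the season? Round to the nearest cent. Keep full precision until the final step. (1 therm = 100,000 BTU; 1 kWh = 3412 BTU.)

$823.97

Heat load = 24000 kWh × 3412 = 81,888,000 BTU
Gas: input = 81,888,000 / 0.942 = 86,929,936 BTU = 869.3 therm → 869.3 × $1.96 = $1,703.83; + 4 × $21.35 standing = $1,789.23
Electric: 81,888,000 BTU / 3412 = 24,000 kWh → × $0.107 = $2,568.00; + 4 × $11.30 standing = $2,613.20
Difference = |$1,789.23 − $2,613.20| = $823.97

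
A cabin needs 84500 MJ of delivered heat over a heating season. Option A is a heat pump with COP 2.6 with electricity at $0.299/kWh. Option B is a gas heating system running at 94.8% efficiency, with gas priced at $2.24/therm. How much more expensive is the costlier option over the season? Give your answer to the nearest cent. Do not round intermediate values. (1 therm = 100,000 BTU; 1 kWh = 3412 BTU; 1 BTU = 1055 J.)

$807.03

Heat load = 84500 MJ = 84,500,000,000 J / 1055 = 80,094,787 BTU
Gas: input = 80,094,787 / 0.948 = 84,488,172 BTU = 844.9 therm → 844.9 × $2.24 = $1,892.54
Heat pump: 80,094,787 BTU / 3412 = 23,470 kWh heat; / 2.6 = 9,029 kWh in → × $0.299 = $2,699.56
Difference = |$1,892.54 − $2,699.56| = $807.03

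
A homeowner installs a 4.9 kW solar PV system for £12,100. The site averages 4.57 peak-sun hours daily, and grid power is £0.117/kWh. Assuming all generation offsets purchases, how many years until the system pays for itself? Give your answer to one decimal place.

Daily generation = 4.9 kW × 4.57 h = 22.39 kWh
Annual generation = 22.39 × 365 = 8173.4 kWh
Annual savings = 8173.4 × £0.117 = £956.29
Payback = £12,100 / £956.29 = 12.7 years

12.7 years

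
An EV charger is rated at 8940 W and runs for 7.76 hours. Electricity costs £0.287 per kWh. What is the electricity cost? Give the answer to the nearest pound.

Energy = 8940 W × 7.76 h = 69,374 Wh = 69.37 kWh
Cost = 69.37 kWh × £0.287/kWh = £19.91 ≈ £20

£20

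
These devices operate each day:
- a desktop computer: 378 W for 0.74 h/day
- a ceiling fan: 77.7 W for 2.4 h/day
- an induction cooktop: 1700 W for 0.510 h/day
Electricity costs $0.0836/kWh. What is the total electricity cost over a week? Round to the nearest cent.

$0.78

desktop computer: 378 W × 0.74 h × 7 d = 1,958 Wh = 1.958 kWh
ceiling fan: 77.7 W × 2.4 h × 7 d = 1,305 Wh = 1.305 kWh
induction cooktop: 1700 W × 0.510 h × 7 d = 6,069 Wh = 6.069 kWh
Total energy = 1.958 + 1.305 + 6.069 = 9.332 kWh
Cost = 9.332 kWh × $0.0836 = $0.78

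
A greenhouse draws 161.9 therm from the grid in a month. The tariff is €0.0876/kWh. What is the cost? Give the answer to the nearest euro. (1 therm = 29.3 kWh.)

161.9 therm × (29.3 kWh/therm) = 4,744 kWh
Cost = 4,744 kWh × €0.0876/kWh = €415.55 ≈ €416

€416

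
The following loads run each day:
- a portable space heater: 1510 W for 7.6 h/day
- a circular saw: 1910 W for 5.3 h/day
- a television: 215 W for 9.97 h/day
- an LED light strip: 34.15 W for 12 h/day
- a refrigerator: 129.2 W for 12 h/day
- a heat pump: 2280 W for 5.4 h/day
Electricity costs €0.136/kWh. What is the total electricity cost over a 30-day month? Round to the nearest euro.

€155

portable space heater: 1510 W × 7.6 h × 30 d = 344,280 Wh = 344.3 kWh
circular saw: 1910 W × 5.3 h × 30 d = 303,690 Wh = 303.7 kWh
television: 215 W × 9.97 h × 30 d = 64,307 Wh = 64.31 kWh
LED light strip: 34.15 W × 12 h × 30 d = 12,294 Wh = 12.29 kWh
refrigerator: 129.2 W × 12 h × 30 d = 46,512 Wh = 46.51 kWh
heat pump: 2280 W × 5.4 h × 30 d = 369,360 Wh = 369.4 kWh
Total energy = 344.3 + 303.7 + 64.31 + 12.29 + 46.51 + 369.4 = 1,140 kWh
Cost = 1,140 kWh × €0.136 = €155.10 ≈ €155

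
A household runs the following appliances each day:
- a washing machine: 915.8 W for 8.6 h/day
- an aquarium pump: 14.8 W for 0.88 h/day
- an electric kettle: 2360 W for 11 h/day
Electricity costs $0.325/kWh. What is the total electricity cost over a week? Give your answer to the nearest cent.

$77.01

washing machine: 915.8 W × 8.6 h × 7 d = 55,131 Wh = 55.13 kWh
aquarium pump: 14.8 W × 0.88 h × 7 d = 91 Wh = 0.09117 kWh
electric kettle: 2360 W × 11 h × 7 d = 181,720 Wh = 181.7 kWh
Total energy = 55.13 + 0.09117 + 181.7 = 236.9 kWh
Cost = 236.9 kWh × $0.325 = $77.01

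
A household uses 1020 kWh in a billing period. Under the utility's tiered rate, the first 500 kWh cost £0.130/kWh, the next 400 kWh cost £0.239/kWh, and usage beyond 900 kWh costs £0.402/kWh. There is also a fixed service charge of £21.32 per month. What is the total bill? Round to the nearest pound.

£230

First 500 kWh × £0.130 = £65.00
Next 400 kWh × £0.239 = £95.60
Remaining 120 kWh × £0.402 = £48.24
Energy charge = £208.84; + service £21.32 = £230.16 ≈ £230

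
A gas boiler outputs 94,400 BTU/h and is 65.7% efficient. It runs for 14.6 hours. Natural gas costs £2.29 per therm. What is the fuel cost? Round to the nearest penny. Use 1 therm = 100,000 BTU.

Heat delivered = 94,400 BTU/h × 14.6 h = 1,378,240 BTU
Gas input = 1,378,240 / 0.657 = 2,097,778 BTU
= 2,097,778 / 100,000 = 20.98 therm
Cost = 20.98 × £2.29/therm = £48.04

£48.04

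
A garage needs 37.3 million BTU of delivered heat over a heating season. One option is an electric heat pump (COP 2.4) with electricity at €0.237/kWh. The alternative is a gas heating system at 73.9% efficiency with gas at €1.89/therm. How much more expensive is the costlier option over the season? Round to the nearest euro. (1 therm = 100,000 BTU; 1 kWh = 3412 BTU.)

€126

Heat load = 37.3 × 10⁶ BTU = 37,300,000 BTU
Gas: input = 37,300,000 / 0.739 = 50,473,613 BTU = 504.7 therm → 504.7 × €1.89 = €953.95
Heat pump: 37,300,000 BTU / 3412 = 10,930 kWh heat; / 2.4 = 4,555 kWh in → × €0.237 = €1,079.54
Difference = |€953.95 − €1,079.54| = €125.58 ≈ €126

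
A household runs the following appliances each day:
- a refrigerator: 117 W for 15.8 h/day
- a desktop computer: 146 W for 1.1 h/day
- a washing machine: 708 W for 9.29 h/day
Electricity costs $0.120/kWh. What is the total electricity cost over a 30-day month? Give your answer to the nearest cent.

$30.91

refrigerator: 117 W × 15.8 h × 30 d = 55,458 Wh = 55.46 kWh
desktop computer: 146 W × 1.1 h × 30 d = 4,818 Wh = 4.818 kWh
washing machine: 708 W × 9.29 h × 30 d = 197,320 Wh = 197.3 kWh
Total energy = 55.46 + 4.818 + 197.3 = 257.6 kWh
Cost = 257.6 kWh × $0.120 = $30.91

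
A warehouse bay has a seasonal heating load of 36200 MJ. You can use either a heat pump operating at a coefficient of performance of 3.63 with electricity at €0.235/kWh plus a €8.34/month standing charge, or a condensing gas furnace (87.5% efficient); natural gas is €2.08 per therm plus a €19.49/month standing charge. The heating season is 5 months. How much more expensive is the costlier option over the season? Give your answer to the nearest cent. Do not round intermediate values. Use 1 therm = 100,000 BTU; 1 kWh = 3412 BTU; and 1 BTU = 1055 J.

€220.37

Heat load = 36200 MJ = 36,200,000,000 J / 1055 = 34,312,796 BTU
Gas: input = 34,312,796 / 0.875 = 39,214,624 BTU = 392.1 therm → 392.1 × €2.08 = €815.66; + 5 × €19.49 standing = €913.11
Heat pump: 34,312,796 BTU / 3412 = 10,060 kWh heat; / 3.63 = 2,770 kWh in → × €0.235 = €651.04; + 5 × €8.34 standing = €692.74
Difference = |€913.11 − €692.74| = €220.37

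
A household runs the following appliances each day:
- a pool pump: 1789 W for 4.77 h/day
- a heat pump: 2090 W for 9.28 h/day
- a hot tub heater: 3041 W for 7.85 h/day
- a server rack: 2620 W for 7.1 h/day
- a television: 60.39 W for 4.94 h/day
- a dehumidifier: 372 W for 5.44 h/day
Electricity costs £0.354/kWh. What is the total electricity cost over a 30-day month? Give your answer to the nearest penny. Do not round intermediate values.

£772.34

pool pump: 1789 W × 4.77 h × 30 d = 256,006 Wh = 256 kWh
heat pump: 2090 W × 9.28 h × 30 d = 581,856 Wh = 581.9 kWh
hot tub heater: 3041 W × 7.85 h × 30 d = 716,156 Wh = 716.2 kWh
server rack: 2620 W × 7.1 h × 30 d = 558,060 Wh = 558.1 kWh
television: 60.39 W × 4.94 h × 30 d = 8,950 Wh = 8.95 kWh
dehumidifier: 372 W × 5.44 h × 30 d = 60,710 Wh = 60.71 kWh
Total energy = 256 + 581.9 + 716.2 + 558.1 + 8.95 + 60.71 = 2,182 kWh
Cost = 2,182 kWh × £0.354 = £772.34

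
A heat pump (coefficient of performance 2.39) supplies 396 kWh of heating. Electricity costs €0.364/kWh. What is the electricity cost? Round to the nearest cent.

€60.31

Electrical input = 396 kWh / 2.39 = 165.7 kWh
Cost = 165.7 × €0.364/kWh = €60.31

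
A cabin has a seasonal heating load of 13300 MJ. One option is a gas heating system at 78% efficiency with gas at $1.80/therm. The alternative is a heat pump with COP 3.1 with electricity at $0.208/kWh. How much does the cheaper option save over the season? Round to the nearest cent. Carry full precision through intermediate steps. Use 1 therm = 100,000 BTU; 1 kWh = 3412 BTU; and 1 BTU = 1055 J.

Heat load = 13300 MJ = 13,300,000,000 J / 1055 = 12,606,635 BTU
Gas: input = 12,606,635 / 0.78 = 16,162,353 BTU = 161.6 therm → 161.6 × $1.80 = $290.92
Heat pump: 12,606,635 BTU / 3412 = 3,695 kWh heat; / 3.1 = 1,192 kWh in → × $0.208 = $247.91
Difference = |$290.92 − $247.91| = $43.01

$43.01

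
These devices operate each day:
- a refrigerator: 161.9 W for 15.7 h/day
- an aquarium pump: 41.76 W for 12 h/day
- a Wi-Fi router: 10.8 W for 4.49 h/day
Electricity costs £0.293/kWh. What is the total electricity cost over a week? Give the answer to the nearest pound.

£6

refrigerator: 161.9 W × 15.7 h × 7 d = 17,793 Wh = 17.79 kWh
aquarium pump: 41.76 W × 12 h × 7 d = 3,508 Wh = 3.508 kWh
Wi-Fi router: 10.8 W × 4.49 h × 7 d = 339 Wh = 0.3394 kWh
Total energy = 17.79 + 3.508 + 0.3394 = 21.64 kWh
Cost = 21.64 kWh × £0.293 = £6.34 ≈ £6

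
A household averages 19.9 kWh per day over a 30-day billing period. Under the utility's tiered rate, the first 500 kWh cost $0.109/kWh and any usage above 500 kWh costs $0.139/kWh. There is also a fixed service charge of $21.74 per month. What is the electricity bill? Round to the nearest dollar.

$90

Usage = 19.9 kWh/day × 30 days = 597 kWh
First 500 kWh × $0.109 = $54.50
Remaining 97 kWh × $0.139 = $13.48
Energy charge = $67.98; + service $21.74 = $89.72 ≈ $90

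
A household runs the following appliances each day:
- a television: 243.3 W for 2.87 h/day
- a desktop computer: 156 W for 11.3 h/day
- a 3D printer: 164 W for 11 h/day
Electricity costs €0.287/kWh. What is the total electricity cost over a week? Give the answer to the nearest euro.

television: 243.3 W × 2.87 h × 7 d = 4,888 Wh = 4.888 kWh
desktop computer: 156 W × 11.3 h × 7 d = 12,340 Wh = 12.34 kWh
3D printer: 164 W × 11 h × 7 d = 12,628 Wh = 12.63 kWh
Total energy = 4.888 + 12.34 + 12.63 = 29.86 kWh
Cost = 29.86 kWh × €0.287 = €8.57 ≈ €9

€9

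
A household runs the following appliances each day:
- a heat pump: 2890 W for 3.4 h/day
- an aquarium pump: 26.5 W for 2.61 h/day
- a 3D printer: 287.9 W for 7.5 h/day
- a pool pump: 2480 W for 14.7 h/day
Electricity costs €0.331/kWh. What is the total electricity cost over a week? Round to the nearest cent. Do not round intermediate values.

heat pump: 2890 W × 3.4 h × 7 d = 68,782 Wh = 68.78 kWh
aquarium pump: 26.5 W × 2.61 h × 7 d = 484 Wh = 0.4842 kWh
3D printer: 287.9 W × 7.5 h × 7 d = 15,115 Wh = 15.11 kWh
pool pump: 2480 W × 14.7 h × 7 d = 255,192 Wh = 255.2 kWh
Total energy = 68.78 + 0.4842 + 15.11 + 255.2 = 339.6 kWh
Cost = 339.6 kWh × €0.331 = €112.40

€112.40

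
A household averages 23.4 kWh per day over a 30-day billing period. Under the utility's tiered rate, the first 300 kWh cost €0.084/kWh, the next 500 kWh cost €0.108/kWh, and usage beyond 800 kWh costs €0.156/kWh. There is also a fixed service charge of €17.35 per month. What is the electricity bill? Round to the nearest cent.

€85.97

Usage = 23.4 kWh/day × 30 days = 702 kWh
First 300 kWh × €0.084 = €25.20
Next 402 kWh × €0.108 = €43.42
Remaining tier: 0 kWh (not reached)
Energy charge = €68.62; + service €17.35 = €85.97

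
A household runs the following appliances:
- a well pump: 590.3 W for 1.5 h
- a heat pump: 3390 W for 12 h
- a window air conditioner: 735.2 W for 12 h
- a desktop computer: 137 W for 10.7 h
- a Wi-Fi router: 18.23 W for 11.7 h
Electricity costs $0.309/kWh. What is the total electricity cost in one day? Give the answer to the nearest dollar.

well pump: 590.3 W × 1.5 h = 885 Wh = 0.8854 kWh
heat pump: 3390 W × 12 h = 40,680 Wh = 40.68 kWh
window air conditioner: 735.2 W × 12 h = 8,822 Wh = 8.822 kWh
desktop computer: 137 W × 10.7 h = 1,466 Wh = 1.466 kWh
Wi-Fi router: 18.23 W × 11.7 h = 213 Wh = 0.2133 kWh
Total energy = 0.8854 + 40.68 + 8.822 + 1.466 + 0.2133 = 52.07 kWh
Cost = 52.07 kWh × $0.309 = $16.09 ≈ $16

$16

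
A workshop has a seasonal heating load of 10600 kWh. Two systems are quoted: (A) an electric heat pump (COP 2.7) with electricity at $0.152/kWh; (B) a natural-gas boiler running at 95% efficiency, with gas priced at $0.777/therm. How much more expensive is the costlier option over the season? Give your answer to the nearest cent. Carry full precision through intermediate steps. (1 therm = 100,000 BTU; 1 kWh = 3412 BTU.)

$300.93

Heat load = 10600 kWh × 3412 = 36,167,200 BTU
Gas: input = 36,167,200 / 0.95 = 38,070,737 BTU = 380.7 therm → 380.7 × $0.777 = $295.81
Heat pump: 36,167,200 BTU / 3412 = 10,600 kWh heat; / 2.7 = 3,926 kWh in → × $0.152 = $596.74
Difference = |$295.81 − $596.74| = $300.93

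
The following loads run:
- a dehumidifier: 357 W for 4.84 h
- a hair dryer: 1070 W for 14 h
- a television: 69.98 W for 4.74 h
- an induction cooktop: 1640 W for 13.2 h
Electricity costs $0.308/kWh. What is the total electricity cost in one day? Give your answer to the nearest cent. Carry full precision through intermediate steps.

dehumidifier: 357 W × 4.84 h = 1,728 Wh = 1.728 kWh
hair dryer: 1070 W × 14 h = 14,980 Wh = 14.98 kWh
television: 69.98 W × 4.74 h = 332 Wh = 0.3317 kWh
induction cooktop: 1640 W × 13.2 h = 21,648 Wh = 21.65 kWh
Total energy = 1.728 + 14.98 + 0.3317 + 21.65 = 38.69 kWh
Cost = 38.69 kWh × $0.308 = $11.92

$11.92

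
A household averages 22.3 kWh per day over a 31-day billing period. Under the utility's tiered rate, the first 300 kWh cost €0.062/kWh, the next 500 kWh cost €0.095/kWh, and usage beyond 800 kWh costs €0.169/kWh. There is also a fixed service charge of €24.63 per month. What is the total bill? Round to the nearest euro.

€80

Usage = 22.3 kWh/day × 31 days = 691.3 kWh
First 300 kWh × €0.062 = €18.60
Next 391.3 kWh × €0.095 = €37.17
Remaining tier: 0 kWh (not reached)
Energy charge = €55.77; + service €24.63 = €80.40 ≈ €80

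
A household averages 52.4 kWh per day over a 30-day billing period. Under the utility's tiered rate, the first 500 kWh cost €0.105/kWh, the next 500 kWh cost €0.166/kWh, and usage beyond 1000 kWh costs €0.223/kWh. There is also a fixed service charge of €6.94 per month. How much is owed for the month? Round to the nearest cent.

€270.00

Usage = 52.4 kWh/day × 30 days = 1572 kWh
First 500 kWh × €0.105 = €52.50
Next 500 kWh × €0.166 = €83.00
Remaining 572 kWh × €0.223 = €127.56
Energy charge = €263.06; + service €6.94 = €270.00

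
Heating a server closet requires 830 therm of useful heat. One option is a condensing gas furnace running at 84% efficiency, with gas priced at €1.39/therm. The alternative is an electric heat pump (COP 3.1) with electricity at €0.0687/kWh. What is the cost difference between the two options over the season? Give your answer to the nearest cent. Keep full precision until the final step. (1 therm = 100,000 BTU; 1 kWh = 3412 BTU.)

Heat load = 830 therm × 100,000 = 83,000,000 BTU
Gas: input = 83,000,000 / 0.840 = 98,809,524 BTU = 988.1 therm → 988.1 × €1.39 = €1,373.45
Heat pump: 83,000,000 BTU / 3412 = 24,330 kWh heat; / 3.1 = 7,847 kWh in → × €0.0687 = €539.09
Difference = |€1,373.45 − €539.09| = €834.36

€834.36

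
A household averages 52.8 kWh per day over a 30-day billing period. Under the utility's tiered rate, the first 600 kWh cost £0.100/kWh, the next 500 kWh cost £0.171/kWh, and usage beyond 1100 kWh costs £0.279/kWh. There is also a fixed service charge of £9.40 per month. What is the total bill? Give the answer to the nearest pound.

Usage = 52.8 kWh/day × 30 days = 1584 kWh
First 600 kWh × £0.100 = £60.00
Next 500 kWh × £0.171 = £85.50
Remaining 484 kWh × £0.279 = £135.04
Energy charge = £280.54; + service £9.40 = £289.94 ≈ £290

£290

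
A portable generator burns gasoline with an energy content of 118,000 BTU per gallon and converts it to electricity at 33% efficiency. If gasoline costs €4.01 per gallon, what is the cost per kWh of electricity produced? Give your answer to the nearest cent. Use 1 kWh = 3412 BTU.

€0.35

Electrical output per gallon = 118,000 BTU × 0.33 / 3412 BTU/kWh = 11.41 kWh
Cost per kWh = €4.01 / 11.41 kWh = €0.351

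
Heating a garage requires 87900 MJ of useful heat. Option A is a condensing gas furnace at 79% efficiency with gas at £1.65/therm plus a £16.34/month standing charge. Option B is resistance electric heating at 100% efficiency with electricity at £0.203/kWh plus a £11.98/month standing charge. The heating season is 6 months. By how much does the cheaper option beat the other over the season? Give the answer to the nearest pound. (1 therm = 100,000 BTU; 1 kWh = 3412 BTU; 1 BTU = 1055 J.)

Heat load = 87900 MJ = 87,900,000,000 J / 1055 = 83,317,536 BTU
Gas: input = 83,317,536 / 0.79 = 105,465,235 BTU = 1,055 therm → 1,055 × £1.65 = £1,740.18; + 6 × £16.34 standing = £1,838.22
Electric: 83,317,536 BTU / 3412 = 24,420 kWh → × £0.203 = £4,957.05; + 6 × £11.98 standing = £5,028.93
Difference = |£1,838.22 − £5,028.93| = £3,190.72 ≈ £3191

£3191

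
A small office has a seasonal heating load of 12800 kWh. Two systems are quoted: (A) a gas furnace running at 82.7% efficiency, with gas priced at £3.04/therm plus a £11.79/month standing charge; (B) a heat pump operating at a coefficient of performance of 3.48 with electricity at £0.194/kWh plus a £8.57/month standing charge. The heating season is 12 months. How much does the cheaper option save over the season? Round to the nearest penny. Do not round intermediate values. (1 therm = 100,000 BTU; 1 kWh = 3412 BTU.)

£930.49

Heat load = 12800 kWh × 3412 = 43,673,600 BTU
Gas: input = 43,673,600 / 0.827 = 52,809,674 BTU = 528.1 therm → 528.1 × £3.04 = £1,605.41; + 12 × £11.79 standing = £1,746.89
Heat pump: 43,673,600 BTU / 3412 = 12,800 kWh heat; / 3.48 = 3,678 kWh in → × £0.194 = £713.56; + 12 × £8.57 standing = £816.40
Difference = |£1,746.89 − £816.40| = £930.49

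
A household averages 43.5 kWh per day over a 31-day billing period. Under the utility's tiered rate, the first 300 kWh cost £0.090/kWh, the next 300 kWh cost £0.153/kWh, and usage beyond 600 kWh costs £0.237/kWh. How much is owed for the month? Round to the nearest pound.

Usage = 43.5 kWh/day × 31 days = 1348.5 kWh
First 300 kWh × £0.090 = £27.00
Next 300 kWh × £0.153 = £45.90
Remaining 748.5 kWh × £0.237 = £177.39
Total = £250.29 ≈ £250

£250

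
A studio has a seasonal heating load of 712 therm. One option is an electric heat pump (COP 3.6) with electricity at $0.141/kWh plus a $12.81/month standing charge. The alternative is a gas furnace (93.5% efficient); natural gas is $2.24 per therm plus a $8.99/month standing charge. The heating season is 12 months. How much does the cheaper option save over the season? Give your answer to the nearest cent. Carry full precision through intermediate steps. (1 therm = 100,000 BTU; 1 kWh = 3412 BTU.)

$842.60

Heat load = 712 therm × 100,000 = 71,200,000 BTU
Gas: input = 71,200,000 / 0.935 = 76,149,733 BTU = 761.5 therm → 761.5 × $2.24 = $1,705.75; + 12 × $8.99 standing = $1,813.63
Heat pump: 71,200,000 BTU / 3412 = 20,870 kWh heat; / 3.6 = 5,797 kWh in → × $0.141 = $817.31; + 12 × $12.81 standing = $971.03
Difference = |$1,813.63 − $971.03| = $842.60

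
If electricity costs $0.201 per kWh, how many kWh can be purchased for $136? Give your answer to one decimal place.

$136 / $0.201 per kWh = 676.6 kWh

676.6 kWh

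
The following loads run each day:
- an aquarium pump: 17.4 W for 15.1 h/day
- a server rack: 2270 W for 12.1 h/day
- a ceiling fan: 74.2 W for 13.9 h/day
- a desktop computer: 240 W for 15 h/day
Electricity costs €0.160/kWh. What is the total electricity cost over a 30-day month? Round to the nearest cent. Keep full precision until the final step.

€155.33

aquarium pump: 17.4 W × 15.1 h × 30 d = 7,882 Wh = 7.882 kWh
server rack: 2270 W × 12.1 h × 30 d = 824,010 Wh = 824 kWh
ceiling fan: 74.2 W × 13.9 h × 30 d = 30,941 Wh = 30.94 kWh
desktop computer: 240 W × 15 h × 30 d = 108,000 Wh = 108 kWh
Total energy = 7.882 + 824 + 30.94 + 108 = 970.8 kWh
Cost = 970.8 kWh × €0.160 = €155.33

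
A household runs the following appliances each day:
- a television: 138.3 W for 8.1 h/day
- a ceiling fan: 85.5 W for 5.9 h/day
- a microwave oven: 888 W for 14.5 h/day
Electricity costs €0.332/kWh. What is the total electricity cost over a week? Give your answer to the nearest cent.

television: 138.3 W × 8.1 h × 7 d = 7,842 Wh = 7.842 kWh
ceiling fan: 85.5 W × 5.9 h × 7 d = 3,531 Wh = 3.531 kWh
microwave oven: 888 W × 14.5 h × 7 d = 90,132 Wh = 90.13 kWh
Total energy = 7.842 + 3.531 + 90.13 = 101.5 kWh
Cost = 101.5 kWh × €0.332 = €33.70

€33.70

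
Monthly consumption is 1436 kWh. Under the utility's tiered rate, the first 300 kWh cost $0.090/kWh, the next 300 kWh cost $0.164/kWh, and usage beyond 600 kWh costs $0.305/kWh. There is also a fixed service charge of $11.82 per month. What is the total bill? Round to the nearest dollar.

First 300 kWh × $0.090 = $27.00
Next 300 kWh × $0.164 = $49.20
Remaining 836 kWh × $0.305 = $254.98
Energy charge = $331.18; + service $11.82 = $343.00

$343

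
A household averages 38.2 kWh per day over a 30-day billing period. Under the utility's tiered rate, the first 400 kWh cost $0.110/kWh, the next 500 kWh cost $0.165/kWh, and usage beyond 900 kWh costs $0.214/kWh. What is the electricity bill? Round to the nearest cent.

$179.14

Usage = 38.2 kWh/day × 30 days = 1146 kWh
First 400 kWh × $0.110 = $44.00
Next 500 kWh × $0.165 = $82.50
Remaining 246 kWh × $0.214 = $52.64
Total = $179.14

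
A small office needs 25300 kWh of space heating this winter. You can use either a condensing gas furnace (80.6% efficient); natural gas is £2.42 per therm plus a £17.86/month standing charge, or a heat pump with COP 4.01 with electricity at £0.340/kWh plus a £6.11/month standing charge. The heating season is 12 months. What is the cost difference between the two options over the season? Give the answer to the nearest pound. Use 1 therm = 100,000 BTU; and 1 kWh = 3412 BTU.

Heat load = 25300 kWh × 3412 = 86,323,600 BTU
Gas: input = 86,323,600 / 0.806 = 107,101,241 BTU = 1,071 therm → 1,071 × £2.42 = £2,591.85; + 12 × £17.86 standing = £2,806.17
Heat pump: 86,323,600 BTU / 3412 = 25,300 kWh heat; / 4.01 = 6,309 kWh in → × £0.340 = £2,145.14; + 12 × £6.11 standing = £2,218.46
Difference = |£2,806.17 − £2,218.46| = £587.71 ≈ £588

£588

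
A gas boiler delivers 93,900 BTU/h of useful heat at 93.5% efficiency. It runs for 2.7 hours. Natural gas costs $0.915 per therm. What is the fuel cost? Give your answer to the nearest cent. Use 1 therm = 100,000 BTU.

Heat delivered = 93,900 BTU/h × 2.7 h = 253,530 BTU
Gas input = 253,530 / 0.935 = 271,155 BTU
= 271,155 / 100,000 = 2.712 therm
Cost = 2.712 × $0.915/therm = $2.48

$2.48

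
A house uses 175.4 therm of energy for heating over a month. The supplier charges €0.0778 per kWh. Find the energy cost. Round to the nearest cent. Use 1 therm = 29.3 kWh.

175.4 therm × (29.3 kWh/therm) = 5,139 kWh
Cost = 5,139 kWh × €0.0778/kWh = €399.83

€399.83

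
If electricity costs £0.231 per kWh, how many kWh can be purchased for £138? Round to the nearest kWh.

597 kWh

£138 / £0.231 per kWh = 597.4 kWh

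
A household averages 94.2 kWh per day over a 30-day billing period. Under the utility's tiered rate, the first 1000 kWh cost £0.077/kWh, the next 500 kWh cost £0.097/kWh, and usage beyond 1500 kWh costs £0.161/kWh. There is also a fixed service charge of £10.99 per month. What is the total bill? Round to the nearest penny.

Usage = 94.2 kWh/day × 30 days = 2826 kWh
First 1000 kWh × £0.077 = £77.00
Next 500 kWh × £0.097 = £48.50
Remaining 1326 kWh × £0.161 = £213.49
Energy charge = £338.99; + service £10.99 = £349.98

£349.98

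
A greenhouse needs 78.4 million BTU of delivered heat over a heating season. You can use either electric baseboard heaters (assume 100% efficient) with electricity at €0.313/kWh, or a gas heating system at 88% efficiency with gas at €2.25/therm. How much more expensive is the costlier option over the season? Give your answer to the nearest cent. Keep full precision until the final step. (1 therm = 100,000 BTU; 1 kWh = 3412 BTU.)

Heat load = 78.4 × 10⁶ BTU = 78,400,000 BTU
Gas: input = 78,400,000 / 0.88 = 89,090,909 BTU = 890.9 therm → 890.9 × €2.25 = €2,004.55
Electric: 78,400,000 BTU / 3412 = 22,980 kWh → × €0.313 = €7,192.03
Difference = |€2,004.55 − €7,192.03| = €5,187.48

€5187.48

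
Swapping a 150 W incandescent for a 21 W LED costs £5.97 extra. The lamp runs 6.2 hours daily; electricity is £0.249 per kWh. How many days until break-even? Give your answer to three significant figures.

30 days

Power saved = 150 − 21 = 129 W
Daily energy saved = 129 W × 6.2 h = 799.8 Wh = 0.7998 kWh
Daily savings = 0.7998 × £0.249 = £0.1992
Payback = £5.97 / £0.1992 per day = 29.98 days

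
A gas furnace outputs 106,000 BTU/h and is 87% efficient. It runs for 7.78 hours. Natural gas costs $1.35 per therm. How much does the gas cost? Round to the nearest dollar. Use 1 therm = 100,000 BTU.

Heat delivered = 106,000 BTU/h × 7.78 h = 824,680 BTU
Gas input = 824,680 / 0.87 = 947,908 BTU
= 947,908 / 100,000 = 9.479 therm
Cost = 9.479 × $1.35/therm = $12.80 ≈ $13

$13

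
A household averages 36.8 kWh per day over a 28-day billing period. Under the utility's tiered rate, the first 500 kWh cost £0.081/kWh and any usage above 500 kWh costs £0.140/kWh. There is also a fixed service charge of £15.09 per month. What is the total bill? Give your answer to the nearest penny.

Usage = 36.8 kWh/day × 28 days = 1030.4 kWh
First 500 kWh × £0.081 = £40.50
Remaining 530.4 kWh × £0.140 = £74.26
Energy charge = £114.76; + service £15.09 = £129.85

£129.85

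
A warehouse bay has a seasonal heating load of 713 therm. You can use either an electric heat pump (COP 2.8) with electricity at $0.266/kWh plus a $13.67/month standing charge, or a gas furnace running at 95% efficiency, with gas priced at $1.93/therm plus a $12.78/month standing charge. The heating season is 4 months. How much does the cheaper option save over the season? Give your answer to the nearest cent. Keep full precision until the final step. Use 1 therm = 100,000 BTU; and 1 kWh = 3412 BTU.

Heat load = 713 therm × 100,000 = 71,300,000 BTU
Gas: input = 71,300,000 / 0.95 = 75,052,632 BTU = 750.5 therm → 750.5 × $1.93 = $1,448.52; + 4 × $12.78 standing = $1,499.64
Heat pump: 71,300,000 BTU / 3412 = 20,900 kWh heat; / 2.8 = 7,463 kWh in → × $0.266 = $1,985.20; + 4 × $13.67 standing = $2,039.88
Difference = |$1,499.64 − $2,039.88| = $540.24

$540.24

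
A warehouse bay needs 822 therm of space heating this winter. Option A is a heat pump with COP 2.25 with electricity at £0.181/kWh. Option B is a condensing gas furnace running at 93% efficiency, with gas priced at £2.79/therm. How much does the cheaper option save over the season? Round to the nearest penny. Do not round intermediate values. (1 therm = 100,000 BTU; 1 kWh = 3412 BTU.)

£527.98

Heat load = 822 therm × 100,000 = 82,200,000 BTU
Gas: input = 82,200,000 / 0.93 = 88,387,097 BTU = 883.9 therm → 883.9 × £2.79 = £2,466.00
Heat pump: 82,200,000 BTU / 3412 = 24,090 kWh heat; / 2.25 = 10,710 kWh in → × £0.181 = £1,938.02
Difference = |£2,466.00 − £1,938.02| = £527.98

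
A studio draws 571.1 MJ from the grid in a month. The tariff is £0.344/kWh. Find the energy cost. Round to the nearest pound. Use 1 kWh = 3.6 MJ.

571.1 MJ × (0.27778 kWh/MJ) = 158.6 kWh
Cost = 158.6 kWh × £0.344/kWh = £54.57 ≈ £55

£55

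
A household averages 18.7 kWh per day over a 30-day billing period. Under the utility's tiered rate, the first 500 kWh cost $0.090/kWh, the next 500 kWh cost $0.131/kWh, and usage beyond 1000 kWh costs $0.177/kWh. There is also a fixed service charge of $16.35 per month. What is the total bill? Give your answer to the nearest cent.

$69.34

Usage = 18.7 kWh/day × 30 days = 561 kWh
First 500 kWh × $0.090 = $45.00
Next 61 kWh × $0.131 = $7.99
Remaining tier: 0 kWh (not reached)
Energy charge = $52.99; + service $16.35 = $69.34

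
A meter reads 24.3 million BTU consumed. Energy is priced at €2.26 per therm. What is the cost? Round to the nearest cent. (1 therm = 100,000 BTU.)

€549.18

24.3 million BTU × (10 therm/million BTU) = 243 therm
Cost = 243 therm × €2.26/therm = €549.18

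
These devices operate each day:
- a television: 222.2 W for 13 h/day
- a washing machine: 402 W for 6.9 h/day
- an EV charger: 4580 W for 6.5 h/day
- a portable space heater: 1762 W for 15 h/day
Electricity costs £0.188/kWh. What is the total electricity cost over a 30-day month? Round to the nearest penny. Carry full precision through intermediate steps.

television: 222.2 W × 13 h × 30 d = 86,658 Wh = 86.66 kWh
washing machine: 402 W × 6.9 h × 30 d = 83,214 Wh = 83.21 kWh
EV charger: 4580 W × 6.5 h × 30 d = 893,100 Wh = 893.1 kWh
portable space heater: 1762 W × 15 h × 30 d = 792,900 Wh = 792.9 kWh
Total energy = 86.66 + 83.21 + 893.1 + 792.9 = 1,856 kWh
Cost = 1,856 kWh × £0.188 = £348.90

£348.90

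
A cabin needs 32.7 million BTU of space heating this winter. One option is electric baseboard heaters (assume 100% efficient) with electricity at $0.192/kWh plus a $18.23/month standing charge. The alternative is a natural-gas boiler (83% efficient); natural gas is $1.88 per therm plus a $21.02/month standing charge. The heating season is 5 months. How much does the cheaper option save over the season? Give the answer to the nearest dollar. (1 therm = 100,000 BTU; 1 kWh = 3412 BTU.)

$1085

Heat load = 32.7 × 10⁶ BTU = 32,700,000 BTU
Gas: input = 32,700,000 / 0.83 = 39,397,590 BTU = 394 therm → 394 × $1.88 = $740.67; + 5 × $21.02 standing = $845.77
Electric: 32,700,000 BTU / 3412 = 9,584 kWh → × $0.192 = $1,840.09; + 5 × $18.23 standing = $1,931.24
Difference = |$845.77 − $1,931.24| = $1,085.47 ≈ $1085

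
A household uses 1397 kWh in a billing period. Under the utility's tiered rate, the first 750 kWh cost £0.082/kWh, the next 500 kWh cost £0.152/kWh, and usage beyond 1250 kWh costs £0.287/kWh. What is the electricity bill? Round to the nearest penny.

£179.69

First 750 kWh × £0.082 = £61.50
Next 500 kWh × £0.152 = £76.00
Remaining 147 kWh × £0.287 = £42.19
Total = £179.69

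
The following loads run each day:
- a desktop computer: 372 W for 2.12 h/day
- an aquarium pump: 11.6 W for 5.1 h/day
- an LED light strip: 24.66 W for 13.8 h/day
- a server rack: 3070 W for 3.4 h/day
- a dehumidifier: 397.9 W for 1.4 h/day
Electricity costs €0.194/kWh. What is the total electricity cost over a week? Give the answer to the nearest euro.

€17

desktop computer: 372 W × 2.12 h × 7 d = 5,520 Wh = 5.52 kWh
aquarium pump: 11.6 W × 5.1 h × 7 d = 414 Wh = 0.4141 kWh
LED light strip: 24.66 W × 13.8 h × 7 d = 2,382 Wh = 2.382 kWh
server rack: 3070 W × 3.4 h × 7 d = 73,066 Wh = 73.07 kWh
dehumidifier: 397.9 W × 1.4 h × 7 d = 3,899 Wh = 3.899 kWh
Total energy = 5.52 + 0.4141 + 2.382 + 73.07 + 3.899 = 85.28 kWh
Cost = 85.28 kWh × €0.194 = €16.54 ≈ €17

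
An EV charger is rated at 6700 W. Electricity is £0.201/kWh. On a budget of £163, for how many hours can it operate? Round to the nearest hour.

Energy budget = £163 / £0.201 per kWh = 810.9 kWh = 810,945 Wh
Runtime = 810,945 Wh / 6700 W = 121 h

121 h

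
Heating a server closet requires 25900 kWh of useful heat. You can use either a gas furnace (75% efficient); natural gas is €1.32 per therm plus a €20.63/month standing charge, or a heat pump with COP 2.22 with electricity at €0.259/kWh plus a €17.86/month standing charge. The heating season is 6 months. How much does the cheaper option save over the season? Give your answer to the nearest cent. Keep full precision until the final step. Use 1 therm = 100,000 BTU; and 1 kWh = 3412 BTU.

€1449.72

Heat load = 25900 kWh × 3412 = 88,370,800 BTU
Gas: input = 88,370,800 / 0.75 = 117,827,733 BTU = 1,178 therm → 1,178 × €1.32 = €1,555.33; + 6 × €20.63 standing = €1,679.11
Heat pump: 88,370,800 BTU / 3412 = 25,900 kWh heat; / 2.22 = 11,670 kWh in → × €0.259 = €3,021.67; + 6 × €17.86 standing = €3,128.83
Difference = |€1,679.11 − €3,128.83| = €1,449.72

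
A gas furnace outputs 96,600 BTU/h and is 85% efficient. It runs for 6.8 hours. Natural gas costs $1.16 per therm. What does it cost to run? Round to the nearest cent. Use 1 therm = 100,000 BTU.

Heat delivered = 96,600 BTU/h × 6.8 h = 656,880 BTU
Gas input = 656,880 / 0.85 = 772,800 BTU
= 772,800 / 100,000 = 7.728 therm
Cost = 7.728 × $1.16/therm = $8.96

$8.96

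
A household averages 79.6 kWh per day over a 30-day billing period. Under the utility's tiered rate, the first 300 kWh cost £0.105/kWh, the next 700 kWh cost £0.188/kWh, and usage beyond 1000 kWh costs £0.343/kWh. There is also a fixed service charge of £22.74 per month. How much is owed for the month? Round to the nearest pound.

Usage = 79.6 kWh/day × 30 days = 2388 kWh
First 300 kWh × £0.105 = £31.50
Next 700 kWh × £0.188 = £131.60
Remaining 1388 kWh × £0.343 = £476.08
Energy charge = £639.18; + service £22.74 = £661.92 ≈ £662

£662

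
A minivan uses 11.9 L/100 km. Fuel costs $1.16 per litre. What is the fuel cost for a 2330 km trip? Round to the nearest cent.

Fuel = 11.9 L/100 km × 2330 km / 100 = 277.3 L
Cost = 277.3 L × $1.16/L = $321.63

$321.63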